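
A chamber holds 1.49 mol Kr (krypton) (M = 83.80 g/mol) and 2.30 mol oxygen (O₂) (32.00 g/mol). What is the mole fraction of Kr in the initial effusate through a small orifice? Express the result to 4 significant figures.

0.2859

The effusion rate of species i is ∝ p_i/√M_i ∝ n_i/√M_i.
So x_Kr in the escaping gas = (n_Kr/√M_Kr) / Σ(n_i/√M_i)
= (1.49/√83.80) / (1.49/√83.80 + 2.30/√32.00) = 0.1628/(0.1628 + 0.4066) = 0.2859.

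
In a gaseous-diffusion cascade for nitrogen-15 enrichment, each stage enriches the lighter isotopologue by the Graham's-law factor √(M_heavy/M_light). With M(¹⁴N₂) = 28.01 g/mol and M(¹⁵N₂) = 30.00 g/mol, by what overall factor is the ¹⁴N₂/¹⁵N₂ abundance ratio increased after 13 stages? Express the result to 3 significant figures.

Overall factor = α^13 with α = √(30.00/28.01), i.e. (30.00/28.01)^(13/2).
= 1.07105^(13/2) = 1.56.

1.56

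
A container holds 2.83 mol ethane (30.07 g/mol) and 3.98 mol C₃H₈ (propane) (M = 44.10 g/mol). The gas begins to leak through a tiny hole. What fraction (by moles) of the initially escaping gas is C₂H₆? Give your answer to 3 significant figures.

Each component's effusion rate ∝ (its partial pressure)·(1/√M) ∝ n_i/√M_i.
Mole fraction of C₂H₆ in the effusate = (n_C₂H₆/√M_C₂H₆) / (n_C₂H₆/√M_C₂H₆ + n_C₃H₈/√M_C₃H₈)
= (2.83/√30.07) / (2.83/√30.07 + 3.98/√44.10) = 0.5161/(0.5161 + 0.5993) = 0.463.

0.463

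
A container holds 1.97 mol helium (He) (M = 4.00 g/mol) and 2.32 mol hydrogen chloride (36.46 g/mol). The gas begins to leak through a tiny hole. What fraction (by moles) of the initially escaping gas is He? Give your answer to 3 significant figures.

The effusion rate of species i is ∝ p_i/√M_i ∝ n_i/√M_i.
Mole fraction of He in the effusate = (n_He/√M_He) / (n_He/√M_He + n_HCl/√M_HCl)
= (1.97/√4.00) / (1.97/√4.00 + 2.32/√36.46) = 0.9850/(0.9850 + 0.3842) = 0.719.

0.719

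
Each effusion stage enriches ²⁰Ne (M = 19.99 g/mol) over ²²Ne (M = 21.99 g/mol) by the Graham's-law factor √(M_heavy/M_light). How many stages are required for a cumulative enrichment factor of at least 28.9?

With α = √(21.99/19.99) per stage, ln α = ½ ln(1.10005) = 0.04768.
Need α^N ≥ 28.9 ⇒ N ≥ ln(28.9) / ln α = 3.364 / 0.04768 = 70.55.
Rounding up, N = 71 stages.

71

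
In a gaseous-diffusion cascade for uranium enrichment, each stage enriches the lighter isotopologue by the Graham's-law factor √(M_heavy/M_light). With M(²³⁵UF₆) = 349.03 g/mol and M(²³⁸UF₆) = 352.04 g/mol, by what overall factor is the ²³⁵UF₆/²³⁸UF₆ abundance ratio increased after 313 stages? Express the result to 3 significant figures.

3.83

Each stage multiplies the ratio by α = √(352.04/349.03), so after 313 stages the overall factor is α^313 = (352.04/349.03)^(313/2).
= 1.00862^(313/2) = 3.83.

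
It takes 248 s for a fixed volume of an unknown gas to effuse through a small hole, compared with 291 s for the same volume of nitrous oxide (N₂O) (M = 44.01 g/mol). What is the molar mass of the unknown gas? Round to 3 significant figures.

Using Graham's law: t_X/t_N₂O = √(M_X/M_N₂O).
248/291 = 0.8522 = √(M_X/44.01)
M_X = 44.01 × 0.8522² = 44.01 × 0.7263 = 32.0 g/mol

32.0 g/mol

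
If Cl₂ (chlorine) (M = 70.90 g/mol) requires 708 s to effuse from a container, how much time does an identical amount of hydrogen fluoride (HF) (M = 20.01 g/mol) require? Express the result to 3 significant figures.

From Graham's law, t_HF/t_Cl₂ = √(M_HF/M_Cl₂) = √(20.01/70.90) = √0.2822 = 0.5313.
So the time for HF is 708 × 0.5313 = 376 s.

376 s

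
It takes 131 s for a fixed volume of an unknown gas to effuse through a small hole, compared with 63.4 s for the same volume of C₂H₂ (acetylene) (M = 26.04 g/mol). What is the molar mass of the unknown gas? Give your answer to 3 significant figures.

111 g/mol

By Graham's law, t_X/t_C₂H₂ = √(M_X/M_C₂H₂).
131/63.4 = 2.066 = √(M_X/26.04)
M_X = 26.04 × 2.066² = 26.04 × 4.269 = 111 g/mol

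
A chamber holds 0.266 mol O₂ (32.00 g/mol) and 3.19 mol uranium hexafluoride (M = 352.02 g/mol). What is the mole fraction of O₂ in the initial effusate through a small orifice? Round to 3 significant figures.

0.217

Effusion rate of each component ∝ n_i/√M_i (partial pressure × 1/√M).
So x_O₂ in the escaping gas = (n_O₂/√M_O₂) / Σ(n_i/√M_i)
= (0.266/√32.00) / (0.266/√32.00 + 3.19/√352.02) = 0.04702/(0.04702 + 0.1700) = 0.217.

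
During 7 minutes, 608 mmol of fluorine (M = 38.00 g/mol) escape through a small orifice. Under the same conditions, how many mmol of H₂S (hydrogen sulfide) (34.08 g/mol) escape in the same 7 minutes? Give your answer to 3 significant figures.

642 mmol

Since effusion rate ∝ 1/√M, rate_H₂S/rate_F₂ = √(M_F₂/M_H₂S) = √(38.00/34.08) = √1.115 = 1.056.
So the amount for H₂S is 608 × 1.056 = 642 mmol.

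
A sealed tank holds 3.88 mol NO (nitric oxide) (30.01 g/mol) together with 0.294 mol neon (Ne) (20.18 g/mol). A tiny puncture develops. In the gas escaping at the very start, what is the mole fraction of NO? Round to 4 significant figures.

0.9154

Each component's effusion rate ∝ (its partial pressure)·(1/√M) ∝ n_i/√M_i.
Mole fraction of NO in the effusate = (n_NO/√M_NO) / (n_NO/√M_NO + n_Ne/√M_Ne)
= (3.88/√30.01) / (3.88/√30.01 + 0.294/√20.18) = 0.7083/(0.7083 + 0.06545) = 0.9154.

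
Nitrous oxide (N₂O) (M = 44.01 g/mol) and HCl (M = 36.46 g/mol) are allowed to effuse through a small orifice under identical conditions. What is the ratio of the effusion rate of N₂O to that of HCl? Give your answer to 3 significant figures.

Since effusion rate ∝ 1/√M, rate_N₂O/rate_HCl = √(M_HCl/M_N₂O) = √(36.46/44.01) = √0.8284 = 0.910.

0.910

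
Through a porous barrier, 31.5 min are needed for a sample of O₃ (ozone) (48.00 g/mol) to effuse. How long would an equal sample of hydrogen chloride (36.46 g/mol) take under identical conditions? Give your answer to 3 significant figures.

27.5 min

Since effusion rate ∝ 1/√M, t_HCl/t_O₃ = √(M_HCl/M_O₃) = √(36.46/48.00) = √0.7596 = 0.8715.
So the time for HCl is 31.5 × 0.8715 = 27.5 min.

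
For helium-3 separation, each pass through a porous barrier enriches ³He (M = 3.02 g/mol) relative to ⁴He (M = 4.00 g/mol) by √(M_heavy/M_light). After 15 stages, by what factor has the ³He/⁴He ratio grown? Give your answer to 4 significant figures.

8.230

Each stage multiplies the ratio by α = √(4.00/3.02), so after 15 stages the overall factor is α^15 = (4.00/3.02)^(15/2).
= 1.32450^(15/2) = 8.230.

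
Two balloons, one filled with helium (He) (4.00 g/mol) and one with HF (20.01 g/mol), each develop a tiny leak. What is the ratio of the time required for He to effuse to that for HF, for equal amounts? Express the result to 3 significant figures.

Using Graham's law: t_He/t_HF = √(M_He/M_HF) = √(4.00/20.01) = √0.1999 = 0.447.

0.447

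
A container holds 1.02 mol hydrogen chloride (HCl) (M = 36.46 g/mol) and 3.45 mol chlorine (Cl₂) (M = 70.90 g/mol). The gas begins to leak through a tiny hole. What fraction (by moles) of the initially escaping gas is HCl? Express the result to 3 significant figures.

Effusion rate of each component ∝ n_i/√M_i (partial pressure × 1/√M).
Mole fraction of HCl in the effusate = (n_HCl/√M_HCl) / (n_HCl/√M_HCl + n_Cl₂/√M_Cl₂)
= (1.02/√36.46) / (1.02/√36.46 + 3.45/√70.90) = 0.1689/(0.1689 + 0.4097) = 0.292.

0.292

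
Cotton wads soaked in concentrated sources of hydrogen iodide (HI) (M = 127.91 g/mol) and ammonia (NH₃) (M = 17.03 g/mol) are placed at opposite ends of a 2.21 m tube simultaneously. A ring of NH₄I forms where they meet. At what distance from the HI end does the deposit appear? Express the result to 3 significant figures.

0.591 m

The fronts meet when d_HI + d_NH₃ = L with d_HI/d_NH₃ = √(M_NH₃/M_HI) (Graham's law). Here √(M_NH₃/M_HI) = √(17.03/127.91) = 0.3649.
With d_HI + d_NH₃ = 2.21 m, d_NH₃ = 2.21/(1 + 0.3649) = 1.619 m.
d_HI = 2.21 − 1.619 = 0.591 m.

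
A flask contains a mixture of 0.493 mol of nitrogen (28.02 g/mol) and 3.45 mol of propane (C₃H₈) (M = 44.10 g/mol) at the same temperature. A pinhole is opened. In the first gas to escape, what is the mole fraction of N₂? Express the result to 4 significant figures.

Effusion rate of each component ∝ n_i/√M_i (partial pressure × 1/√M).
Mole fraction of N₂ in the effusate = (n_N₂/√M_N₂) / (n_N₂/√M_N₂ + n_C₃H₈/√M_C₃H₈)
= (0.493/√28.02) / (0.493/√28.02 + 3.45/√44.10) = 0.09313/(0.09313 + 0.5195) = 0.1520.

0.1520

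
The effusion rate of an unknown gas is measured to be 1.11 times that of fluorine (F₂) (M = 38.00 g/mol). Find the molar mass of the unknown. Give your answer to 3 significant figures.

Graham's law gives rate_X/rate_F₂ = √(M_F₂/M_X).
1.11 = √(38.00/M_X)
M_X = 38.00 / 1.11² = 38.00 / 1.232 = 30.8 g/mol

30.8 g/mol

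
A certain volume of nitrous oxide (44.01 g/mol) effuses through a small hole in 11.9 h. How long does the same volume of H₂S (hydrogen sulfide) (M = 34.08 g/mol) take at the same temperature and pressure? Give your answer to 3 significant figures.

10.5 h

Graham's law gives t_H₂S/t_N₂O = √(M_H₂S/M_N₂O) = √(34.08/44.01) = √0.7744 = 0.8800.
So the time for H₂S is 11.9 × 0.8800 = 10.5 h.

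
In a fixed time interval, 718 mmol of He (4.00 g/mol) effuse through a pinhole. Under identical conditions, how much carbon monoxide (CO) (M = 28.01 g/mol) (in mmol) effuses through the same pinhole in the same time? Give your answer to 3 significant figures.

Since effusion rate ∝ 1/√M, rate_CO/rate_He = √(M_He/M_CO) = √(4.00/28.01) = √0.1428 = 0.3779.
So the amount for CO is 718 × 0.3779 = 271 mmol.

271 mmol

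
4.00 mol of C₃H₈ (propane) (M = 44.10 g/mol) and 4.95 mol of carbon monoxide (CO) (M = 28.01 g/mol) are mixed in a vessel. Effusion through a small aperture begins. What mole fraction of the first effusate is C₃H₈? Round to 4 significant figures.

0.3917

Effusion rate of each component ∝ n_i/√M_i (partial pressure × 1/√M).
Mole fraction of C₃H₈ in the effusate = (n_C₃H₈/√M_C₃H₈) / (n_C₃H₈/√M_C₃H₈ + n_CO/√M_CO)
= (4.00/√44.10) / (4.00/√44.10 + 4.95/√28.01) = 0.6023/(0.6023 + 0.9353) = 0.3917.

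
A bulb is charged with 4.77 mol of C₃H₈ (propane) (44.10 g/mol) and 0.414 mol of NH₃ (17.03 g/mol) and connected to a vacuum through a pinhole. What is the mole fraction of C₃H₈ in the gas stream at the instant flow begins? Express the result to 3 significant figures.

The effusion rate of species i is ∝ p_i/√M_i ∝ n_i/√M_i.
So x_C₃H₈ in the escaping gas = (n_C₃H₈/√M_C₃H₈) / Σ(n_i/√M_i)
= (4.77/√44.10) / (4.77/√44.10 + 0.414/√17.03) = 0.7183/(0.7183 + 0.1003) = 0.877.

0.877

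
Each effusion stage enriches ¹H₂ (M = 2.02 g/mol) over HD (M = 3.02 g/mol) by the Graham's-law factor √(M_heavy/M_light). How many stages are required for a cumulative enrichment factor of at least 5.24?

With α = √(3.02/2.02) per stage, ln α = ½ ln(1.49505) = 0.2011.
Need α^N ≥ 5.24 ⇒ N ≥ ln(5.24) / ln α = 1.656 / 0.2011 = 8.24.
Minimum whole number of stages: N = 9.

9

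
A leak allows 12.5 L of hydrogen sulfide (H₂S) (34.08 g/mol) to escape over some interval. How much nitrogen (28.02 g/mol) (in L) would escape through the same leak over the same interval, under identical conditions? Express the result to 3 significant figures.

13.8 L

Graham's law gives rate_N₂/rate_H₂S = √(M_H₂S/M_N₂) = √(34.08/28.02) = √1.216 = 1.103.
So the volume for N₂ is 12.5 × 1.103 = 13.8 L.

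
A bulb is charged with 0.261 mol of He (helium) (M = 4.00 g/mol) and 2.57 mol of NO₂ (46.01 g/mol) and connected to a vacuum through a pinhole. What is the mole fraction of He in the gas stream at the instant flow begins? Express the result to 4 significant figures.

0.2562

The effusion rate of species i is ∝ p_i/√M_i ∝ n_i/√M_i.
Mole fraction of He in the effusate = (n_He/√M_He) / (n_He/√M_He + n_NO₂/√M_NO₂)
= (0.261/√4.00) / (0.261/√4.00 + 2.57/√46.01) = 0.1305/(0.1305 + 0.3789) = 0.2562.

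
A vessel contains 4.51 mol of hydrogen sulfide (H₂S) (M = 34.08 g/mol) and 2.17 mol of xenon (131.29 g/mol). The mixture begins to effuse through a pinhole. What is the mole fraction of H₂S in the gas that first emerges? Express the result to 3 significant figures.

0.803

Effusion rate of each component ∝ n_i/√M_i (partial pressure × 1/√M).
Mole fraction of H₂S in the effusate = (n_H₂S/√M_H₂S) / (n_H₂S/√M_H₂S + n_Xe/√M_Xe)
= (4.51/√34.08) / (4.51/√34.08 + 2.17/√131.29) = 0.7726/(0.7726 + 0.1894) = 0.803.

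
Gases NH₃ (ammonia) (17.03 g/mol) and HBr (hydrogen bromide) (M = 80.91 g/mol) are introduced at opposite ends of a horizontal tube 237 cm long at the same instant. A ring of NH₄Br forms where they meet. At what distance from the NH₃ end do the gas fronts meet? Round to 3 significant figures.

Distances travelled in equal time are proportional to diffusion rates, so d_NH₃/d_HBr = √(M_HBr/M_NH₃) = √(80.91/17.03) = 2.180.
With d_NH₃ + d_HBr = 237 cm, d_HBr = 237/(1 + 2.180) = 74.54 cm.
d_NH₃ = 237 − 74.54 = 162 cm.

162 cm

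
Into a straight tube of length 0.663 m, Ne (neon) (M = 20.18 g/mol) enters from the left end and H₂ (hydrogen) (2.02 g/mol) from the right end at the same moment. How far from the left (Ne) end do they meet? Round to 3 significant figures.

The fronts meet when d_Ne + d_H₂ = L with d_Ne/d_H₂ = √(M_H₂/M_Ne) (Graham's law). Here √(M_H₂/M_Ne) = √(2.02/20.18) = 0.3164.
With d_Ne + d_H₂ = 0.663 m, d_H₂ = 0.663/(1 + 0.3164) = 0.5037 m.
d_Ne = 0.663 − 0.5037 = 0.159 m.

0.159 m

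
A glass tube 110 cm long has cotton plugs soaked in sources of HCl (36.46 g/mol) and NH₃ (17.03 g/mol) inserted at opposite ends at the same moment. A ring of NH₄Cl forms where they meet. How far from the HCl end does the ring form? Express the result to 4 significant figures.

44.66 cm

Graham's law gives d_HCl/d_NH₃ = rate_HCl/rate_NH₃ = √(M_NH₃/M_HCl) = √(17.03/36.46) = 0.6834.
With d_HCl + d_NH₃ = 110 cm, d_NH₃ = 110/(1 + 0.6834) = 65.34 cm.
d_HCl = 110 − 65.34 = 44.66 cm.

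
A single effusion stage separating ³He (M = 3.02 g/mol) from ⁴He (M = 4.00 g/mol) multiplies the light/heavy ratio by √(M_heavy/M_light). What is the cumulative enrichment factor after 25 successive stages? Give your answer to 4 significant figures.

After 25 stages the ratio has grown by (√(4.00/3.02))^25 = (4.00/3.02)^(25/2).
= 1.32450^(25/2) = 33.55.

33.55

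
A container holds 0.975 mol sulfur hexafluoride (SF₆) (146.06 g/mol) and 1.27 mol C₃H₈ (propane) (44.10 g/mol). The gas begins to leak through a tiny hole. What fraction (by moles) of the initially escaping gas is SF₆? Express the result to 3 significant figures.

Effusion rate of each component ∝ n_i/√M_i (partial pressure × 1/√M).
So x_SF₆ in the escaping gas = (n_SF₆/√M_SF₆) / Σ(n_i/√M_i)
= (0.975/√146.06) / (0.975/√146.06 + 1.27/√44.10) = 0.08067/(0.08067 + 0.1912) = 0.297.

0.297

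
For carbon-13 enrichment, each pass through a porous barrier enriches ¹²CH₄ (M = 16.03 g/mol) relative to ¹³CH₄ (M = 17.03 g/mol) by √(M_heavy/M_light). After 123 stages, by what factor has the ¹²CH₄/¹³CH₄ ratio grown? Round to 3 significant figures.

41.3

Overall factor = α^123 with α = √(17.03/16.03), i.e. (17.03/16.03)^(123/2).
= 1.06238^(123/2) = 41.3.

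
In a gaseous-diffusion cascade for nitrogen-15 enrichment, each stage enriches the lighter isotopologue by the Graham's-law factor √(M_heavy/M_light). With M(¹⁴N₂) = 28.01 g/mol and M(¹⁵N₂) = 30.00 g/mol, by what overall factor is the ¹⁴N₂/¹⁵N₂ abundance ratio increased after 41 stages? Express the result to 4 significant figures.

4.084

The single-stage factor is √(M_heavy/M_light), so 41 stages give [√(30.00/28.01)]^41 = (30.00/28.01)^(41/2).
= 1.07105^(41/2) = 4.084.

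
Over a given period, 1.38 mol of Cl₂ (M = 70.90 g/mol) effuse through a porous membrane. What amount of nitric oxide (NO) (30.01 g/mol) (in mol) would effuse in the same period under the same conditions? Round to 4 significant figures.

2.121 mol

By Graham's law, rate_NO/rate_Cl₂ = √(M_Cl₂/M_NO) = √(70.90/30.01) = √2.363 = 1.537.
So the amount for NO is 1.38 × 1.537 = 2.121 mol.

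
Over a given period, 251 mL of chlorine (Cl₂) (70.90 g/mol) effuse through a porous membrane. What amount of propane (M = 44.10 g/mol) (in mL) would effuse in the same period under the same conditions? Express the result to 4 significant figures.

Using Graham's law: rate_C₃H₈/rate_Cl₂ = √(M_Cl₂/M_C₃H₈) = √(70.90/44.10) = √1.608 = 1.268.
So the volume for C₃H₈ is 251 × 1.268 = 318.3 mL.

318.3 mL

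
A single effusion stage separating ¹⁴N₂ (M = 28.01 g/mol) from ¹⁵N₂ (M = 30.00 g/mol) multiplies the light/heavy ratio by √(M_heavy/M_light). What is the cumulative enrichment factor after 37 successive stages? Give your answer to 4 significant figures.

Overall factor = α^37 with α = √(30.00/28.01), i.e. (30.00/28.01)^(37/2).
= 1.07105^(37/2) = 3.560.

3.560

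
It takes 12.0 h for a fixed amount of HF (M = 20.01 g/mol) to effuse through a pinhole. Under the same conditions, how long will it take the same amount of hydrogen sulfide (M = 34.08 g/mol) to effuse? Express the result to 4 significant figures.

Using Graham's law: t_H₂S/t_HF = √(M_H₂S/M_HF) = √(34.08/20.01) = √1.703 = 1.305.
So the time for H₂S is 12.0 × 1.305 = 15.66 h.

15.66 h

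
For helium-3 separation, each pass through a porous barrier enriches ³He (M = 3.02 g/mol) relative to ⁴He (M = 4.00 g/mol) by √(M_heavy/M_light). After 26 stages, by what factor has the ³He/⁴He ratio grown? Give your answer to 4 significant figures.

After 26 stages the ratio has grown by (√(4.00/3.02))^26 = (4.00/3.02)^(26/2).
= 1.32450^13 = 38.61.

38.61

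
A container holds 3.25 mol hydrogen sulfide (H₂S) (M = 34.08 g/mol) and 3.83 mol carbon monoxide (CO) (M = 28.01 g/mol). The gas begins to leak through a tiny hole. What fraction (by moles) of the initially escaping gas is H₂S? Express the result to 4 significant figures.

Effusion rate of each component ∝ n_i/√M_i (partial pressure × 1/√M).
So x_H₂S in the escaping gas = (n_H₂S/√M_H₂S) / Σ(n_i/√M_i)
= (3.25/√34.08) / (3.25/√34.08 + 3.83/√28.01) = 0.5567/(0.5567 + 0.7237) = 0.4348.

0.4348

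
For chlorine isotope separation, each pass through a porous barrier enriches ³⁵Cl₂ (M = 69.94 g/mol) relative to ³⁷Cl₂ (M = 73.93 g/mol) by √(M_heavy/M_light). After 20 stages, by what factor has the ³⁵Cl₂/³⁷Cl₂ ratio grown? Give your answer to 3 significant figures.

After 20 stages the ratio has grown by (√(73.93/69.94))^20 = (73.93/69.94)^(20/2).
= 1.05705^10 = 1.74.

1.74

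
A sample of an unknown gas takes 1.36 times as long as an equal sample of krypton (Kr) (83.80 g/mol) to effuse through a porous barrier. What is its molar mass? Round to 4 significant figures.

155.0 g/mol

Using Graham's law: t_X/t_Kr = √(M_X/M_Kr).
1.36 = √(M_X/83.80)
M_X = 83.80 × 1.36² = 83.80 × 1.850 = 155.0 g/mol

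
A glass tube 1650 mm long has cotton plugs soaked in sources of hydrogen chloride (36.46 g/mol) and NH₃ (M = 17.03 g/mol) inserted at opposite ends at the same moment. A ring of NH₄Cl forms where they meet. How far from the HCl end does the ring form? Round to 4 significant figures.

669.9 mm

The fronts meet when d_HCl + d_NH₃ = L with d_HCl/d_NH₃ = √(M_NH₃/M_HCl) (Graham's law). Here √(M_NH₃/M_HCl) = √(17.03/36.46) = 0.6834.
With d_HCl + d_NH₃ = 1650 mm, d_NH₃ = 1650/(1 + 0.6834) = 980.1 mm.
d_HCl = 1650 − 980.1 = 669.9 mm.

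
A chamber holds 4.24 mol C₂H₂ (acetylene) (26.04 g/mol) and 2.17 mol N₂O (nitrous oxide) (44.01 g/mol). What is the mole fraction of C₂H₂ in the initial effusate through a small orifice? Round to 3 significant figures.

Rate_i ∝ x_i/√M_i (Graham's law weighted by mole fraction), so the effusate composition follows n_i/√M_i.
So x_C₂H₂ in the escaping gas = (n_C₂H₂/√M_C₂H₂) / Σ(n_i/√M_i)
= (4.24/√26.04) / (4.24/√26.04 + 2.17/√44.01) = 0.8309/(0.8309 + 0.3271) = 0.718.

0.718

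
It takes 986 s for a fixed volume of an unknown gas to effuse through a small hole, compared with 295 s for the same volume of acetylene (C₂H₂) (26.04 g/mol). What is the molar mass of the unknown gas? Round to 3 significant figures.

From Graham's law, t_X/t_C₂H₂ = √(M_X/M_C₂H₂).
986/295 = 3.342 = √(M_X/26.04)
M_X = 26.04 × 3.342² = 26.04 × 11.17 = 291 g/mol

291 g/mol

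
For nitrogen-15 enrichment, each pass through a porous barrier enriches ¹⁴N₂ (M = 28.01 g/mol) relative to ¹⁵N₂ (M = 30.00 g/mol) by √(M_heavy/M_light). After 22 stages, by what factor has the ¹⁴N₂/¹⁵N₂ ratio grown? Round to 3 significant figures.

The single-stage factor is √(M_heavy/M_light), so 22 stages give [√(30.00/28.01)]^22 = (30.00/28.01)^(22/2).
= 1.07105^11 = 2.13.

2.13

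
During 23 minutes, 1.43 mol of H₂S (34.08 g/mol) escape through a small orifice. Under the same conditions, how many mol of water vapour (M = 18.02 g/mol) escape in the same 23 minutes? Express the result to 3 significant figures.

1.97 mol

Using Graham's law: rate_H₂O/rate_H₂S = √(M_H₂S/M_H₂O) = √(34.08/18.02) = √1.891 = 1.375.
So the amount for H₂O is 1.43 × 1.375 = 1.97 mol.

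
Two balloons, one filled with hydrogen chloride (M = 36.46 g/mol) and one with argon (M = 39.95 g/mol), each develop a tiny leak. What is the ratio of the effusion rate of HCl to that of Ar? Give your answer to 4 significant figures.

1.047

By Graham's law, rate_HCl/rate_Ar = √(M_Ar/M_HCl) = √(39.95/36.46) = √1.096 = 1.047.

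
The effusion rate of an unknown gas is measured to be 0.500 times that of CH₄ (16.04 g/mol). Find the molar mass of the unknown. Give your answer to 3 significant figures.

Using Graham's law: rate_X/rate_CH₄ = √(M_CH₄/M_X).
0.500 = √(16.04/M_X)
M_X = 16.04 / 0.500² = 16.04 / 0.2500 = 64.2 g/mol

64.2 g/mol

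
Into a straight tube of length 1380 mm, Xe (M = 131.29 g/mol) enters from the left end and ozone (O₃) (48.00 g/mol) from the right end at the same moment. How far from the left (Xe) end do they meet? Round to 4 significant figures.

520.0 mm

Graham's law gives d_Xe/d_O₃ = rate_Xe/rate_O₃ = √(M_O₃/M_Xe) = √(48.00/131.29) = 0.6047.
With d_Xe + d_O₃ = 1380 mm, d_O₃ = 1380/(1 + 0.6047) = 860.0 mm.
d_Xe = 1380 − 860.0 = 520.0 mm.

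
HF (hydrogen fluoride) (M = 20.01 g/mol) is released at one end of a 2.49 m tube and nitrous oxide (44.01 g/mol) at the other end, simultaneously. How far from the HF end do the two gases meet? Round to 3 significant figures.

1.49 m

Graham's law gives d_HF/d_N₂O = rate_HF/rate_N₂O = √(M_N₂O/M_HF) = √(44.01/20.01) = 1.483.
With d_HF + d_N₂O = 2.49 m, d_N₂O = 2.49/(1 + 1.483) = 1.003 m.
d_HF = 2.49 − 1.003 = 1.49 m.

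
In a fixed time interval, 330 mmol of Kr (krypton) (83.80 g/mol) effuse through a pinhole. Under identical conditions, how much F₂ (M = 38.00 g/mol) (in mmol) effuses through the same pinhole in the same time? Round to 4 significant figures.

Since effusion rate ∝ 1/√M, rate_F₂/rate_Kr = √(M_Kr/M_F₂) = √(83.80/38.00) = √2.205 = 1.485.
So the amount for F₂ is 330 × 1.485 = 490.1 mmol.

490.1 mmol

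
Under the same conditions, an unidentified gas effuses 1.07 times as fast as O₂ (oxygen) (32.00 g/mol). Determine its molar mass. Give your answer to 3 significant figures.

From Graham's law, rate_X/rate_O₂ = √(M_O₂/M_X).
1.07 = √(32.00/M_X)
M_X = 32.00 / 1.07² = 32.00 / 1.145 = 28.0 g/mol

28.0 g/mol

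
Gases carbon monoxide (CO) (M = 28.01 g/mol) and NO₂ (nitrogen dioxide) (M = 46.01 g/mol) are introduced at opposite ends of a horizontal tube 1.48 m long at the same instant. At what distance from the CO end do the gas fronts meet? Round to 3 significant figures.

0.831 m

Graham's law gives d_CO/d_NO₂ = rate_CO/rate_NO₂ = √(M_NO₂/M_CO) = √(46.01/28.01) = 1.282.
With d_CO + d_NO₂ = 1.48 m, d_NO₂ = 1.48/(1 + 1.282) = 0.6487 m.
d_CO = 1.48 − 0.6487 = 0.831 m.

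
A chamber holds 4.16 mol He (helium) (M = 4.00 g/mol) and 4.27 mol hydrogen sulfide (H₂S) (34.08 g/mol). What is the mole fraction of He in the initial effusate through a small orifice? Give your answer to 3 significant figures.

0.740

Rate_i ∝ x_i/√M_i (Graham's law weighted by mole fraction), so the effusate composition follows n_i/√M_i.
x_He(eff) = (n_He/√M_He) / (n_He/√M_He + n_H₂S/√M_H₂S)
= (4.16/√4.00) / (4.16/√4.00 + 4.27/√34.08) = 2.080/(2.080 + 0.7314) = 0.740.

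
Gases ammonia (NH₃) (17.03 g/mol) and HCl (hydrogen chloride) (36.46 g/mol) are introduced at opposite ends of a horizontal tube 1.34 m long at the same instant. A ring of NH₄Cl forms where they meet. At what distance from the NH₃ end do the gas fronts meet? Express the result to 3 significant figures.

Graham's law gives d_NH₃/d_HCl = rate_NH₃/rate_HCl = √(M_HCl/M_NH₃) = √(36.46/17.03) = 1.463.
With d_NH₃ + d_HCl = 1.34 m, d_HCl = 1.34/(1 + 1.463) = 0.5440 m.
d_NH₃ = 1.34 − 0.5440 = 0.796 m.

0.796 m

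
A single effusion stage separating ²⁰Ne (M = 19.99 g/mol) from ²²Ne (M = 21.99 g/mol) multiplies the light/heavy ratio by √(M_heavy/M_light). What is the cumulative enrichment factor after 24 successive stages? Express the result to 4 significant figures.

3.140

After 24 stages the ratio has grown by (√(21.99/19.99))^24 = (21.99/19.99)^(24/2).
= 1.10005^12 = 3.140.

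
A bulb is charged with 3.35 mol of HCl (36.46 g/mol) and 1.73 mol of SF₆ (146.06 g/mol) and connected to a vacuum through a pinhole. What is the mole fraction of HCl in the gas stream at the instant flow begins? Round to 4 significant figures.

0.7949

The effusion rate of species i is ∝ p_i/√M_i ∝ n_i/√M_i.
x_HCl(eff) = (n_HCl/√M_HCl) / (n_HCl/√M_HCl + n_SF₆/√M_SF₆)
= (3.35/√36.46) / (3.35/√36.46 + 1.73/√146.06) = 0.5548/(0.5548 + 0.1431) = 0.7949.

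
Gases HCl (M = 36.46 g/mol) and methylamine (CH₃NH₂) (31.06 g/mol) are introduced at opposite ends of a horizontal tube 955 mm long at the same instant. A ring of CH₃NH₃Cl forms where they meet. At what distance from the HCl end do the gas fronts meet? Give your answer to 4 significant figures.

Graham's law gives d_HCl/d_CH₃NH₂ = rate_HCl/rate_CH₃NH₂ = √(M_CH₃NH₂/M_HCl) = √(31.06/36.46) = 0.9230.
With d_HCl + d_CH₃NH₂ = 955 mm, d_CH₃NH₂ = 955/(1 + 0.9230) = 496.6 mm.
d_HCl = 955 − 496.6 = 458.4 mm.

458.4 mm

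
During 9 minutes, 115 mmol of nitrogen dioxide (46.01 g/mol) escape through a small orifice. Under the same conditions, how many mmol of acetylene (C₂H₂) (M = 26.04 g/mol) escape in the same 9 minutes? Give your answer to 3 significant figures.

Using Graham's law: rate_C₂H₂/rate_NO₂ = √(M_NO₂/M_C₂H₂) = √(46.01/26.04) = √1.767 = 1.329.
So the amount for C₂H₂ is 115 × 1.329 = 153 mmol.

153 mmol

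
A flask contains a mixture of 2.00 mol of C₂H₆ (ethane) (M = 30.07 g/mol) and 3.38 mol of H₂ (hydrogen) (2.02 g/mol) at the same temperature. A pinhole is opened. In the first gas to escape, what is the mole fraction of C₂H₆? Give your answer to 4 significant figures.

Effusion rate of each component ∝ n_i/√M_i (partial pressure × 1/√M).
Mole fraction of C₂H₆ in the effusate = (n_C₂H₆/√M_C₂H₆) / (n_C₂H₆/√M_C₂H₆ + n_H₂/√M_H₂)
= (2.00/√30.07) / (2.00/√30.07 + 3.38/√2.02) = 0.3647/(0.3647 + 2.378) = 0.1330.

0.1330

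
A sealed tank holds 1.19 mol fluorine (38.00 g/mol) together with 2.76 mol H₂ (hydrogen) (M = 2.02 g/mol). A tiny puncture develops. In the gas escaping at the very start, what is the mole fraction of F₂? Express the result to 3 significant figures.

The effusion rate of species i is ∝ p_i/√M_i ∝ n_i/√M_i.
So x_F₂ in the escaping gas = (n_F₂/√M_F₂) / Σ(n_i/√M_i)
= (1.19/√38.00) / (1.19/√38.00 + 2.76/√2.02) = 0.1930/(0.1930 + 1.942) = 0.0904.

0.0904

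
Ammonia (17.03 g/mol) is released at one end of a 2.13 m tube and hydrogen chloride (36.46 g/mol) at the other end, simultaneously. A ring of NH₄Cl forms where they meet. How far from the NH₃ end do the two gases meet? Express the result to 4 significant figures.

Distances travelled in equal time are proportional to diffusion rates, so d_NH₃/d_HCl = √(M_HCl/M_NH₃) = √(36.46/17.03) = 1.463.
With d_NH₃ + d_HCl = 2.13 m, d_HCl = 2.13/(1 + 1.463) = 0.8647 m.
d_NH₃ = 2.13 − 0.8647 = 1.265 m.

1.265 m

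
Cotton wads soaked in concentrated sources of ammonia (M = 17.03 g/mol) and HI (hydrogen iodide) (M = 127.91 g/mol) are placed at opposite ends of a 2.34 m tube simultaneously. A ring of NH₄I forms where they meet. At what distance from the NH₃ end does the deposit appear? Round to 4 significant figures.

In equal time, each gas travels a distance ∝ its rate ∝ 1/√M, so d_NH₃/d_HI = √(M_HI/M_NH₃) = √(127.91/17.03) = 2.741.
With d_NH₃ + d_HI = 2.34 m, d_HI = 2.34/(1 + 2.741) = 0.6256 m.
d_NH₃ = 2.34 − 0.6256 = 1.714 m.

1.714 m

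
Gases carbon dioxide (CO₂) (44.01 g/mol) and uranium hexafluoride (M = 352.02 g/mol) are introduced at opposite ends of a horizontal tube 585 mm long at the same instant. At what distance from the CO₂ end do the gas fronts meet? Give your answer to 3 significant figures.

In equal time, each gas travels a distance ∝ its rate ∝ 1/√M, so d_CO₂/d_UF₆ = √(M_UF₆/M_CO₂) = √(352.02/44.01) = 2.828.
With d_CO₂ + d_UF₆ = 585 mm, d_UF₆ = 585/(1 + 2.828) = 152.8 mm.
d_CO₂ = 585 − 152.8 = 432 mm.

432 mm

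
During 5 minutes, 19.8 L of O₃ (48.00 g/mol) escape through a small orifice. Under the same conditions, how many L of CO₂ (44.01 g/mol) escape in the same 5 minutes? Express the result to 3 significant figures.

20.7 L

Using Graham's law: rate_CO₂/rate_O₃ = √(M_O₃/M_CO₂) = √(48.00/44.01) = √1.091 = 1.044.
So the volume for CO₂ is 19.8 × 1.044 = 20.7 L.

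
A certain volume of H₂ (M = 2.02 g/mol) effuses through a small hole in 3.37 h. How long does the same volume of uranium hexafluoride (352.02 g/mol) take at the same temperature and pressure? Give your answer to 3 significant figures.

Using Graham's law: t_UF₆/t_H₂ = √(M_UF₆/M_H₂) = √(352.02/2.02) = √174.3 = 13.20.
So the time for UF₆ is 3.37 × 13.20 = 44.5 h.

44.5 h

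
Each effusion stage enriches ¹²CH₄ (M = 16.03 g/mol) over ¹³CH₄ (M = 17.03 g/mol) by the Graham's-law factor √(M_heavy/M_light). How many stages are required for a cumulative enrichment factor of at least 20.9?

Single-stage factor α = √(17.03/16.03), so ln α = ½ ln(1.06238) = 0.03026.
Need α^N ≥ 20.9 ⇒ N ≥ ln(20.9) / ln α = 3.040 / 0.03026 = 100.46.
Rounding up, N = 101 stages.

101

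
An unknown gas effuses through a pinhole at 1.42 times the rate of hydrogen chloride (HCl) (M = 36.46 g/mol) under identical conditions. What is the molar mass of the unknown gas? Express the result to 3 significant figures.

Since effusion rate ∝ 1/√M, rate_X/rate_HCl = √(M_HCl/M_X).
1.42 = √(36.46/M_X)
M_X = 36.46 / 1.42² = 36.46 / 2.016 = 18.1 g/mol

18.1 g/mol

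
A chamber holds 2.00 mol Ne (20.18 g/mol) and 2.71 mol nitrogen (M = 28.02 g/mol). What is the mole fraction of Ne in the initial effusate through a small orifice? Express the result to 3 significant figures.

The effusion rate of species i is ∝ p_i/√M_i ∝ n_i/√M_i.
Mole fraction of Ne in the effusate = (n_Ne/√M_Ne) / (n_Ne/√M_Ne + n_N₂/√M_N₂)
= (2.00/√20.18) / (2.00/√20.18 + 2.71/√28.02) = 0.4452/(0.4452 + 0.5120) = 0.465.

0.465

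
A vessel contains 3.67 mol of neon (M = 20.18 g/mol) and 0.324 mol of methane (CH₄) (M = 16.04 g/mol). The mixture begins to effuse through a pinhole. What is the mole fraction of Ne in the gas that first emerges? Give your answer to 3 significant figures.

Each component's effusion rate ∝ (its partial pressure)·(1/√M) ∝ n_i/√M_i.
Mole fraction of Ne in the effusate = (n_Ne/√M_Ne) / (n_Ne/√M_Ne + n_CH₄/√M_CH₄)
= (3.67/√20.18) / (3.67/√20.18 + 0.324/√16.04) = 0.8170/(0.8170 + 0.08090) = 0.910.

0.910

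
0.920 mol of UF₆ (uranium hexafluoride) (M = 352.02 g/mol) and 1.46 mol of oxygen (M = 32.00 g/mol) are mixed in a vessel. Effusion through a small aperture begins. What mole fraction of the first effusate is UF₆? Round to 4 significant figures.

Each component's effusion rate ∝ (its partial pressure)·(1/√M) ∝ n_i/√M_i.
So x_UF₆ in the escaping gas = (n_UF₆/√M_UF₆) / Σ(n_i/√M_i)
= (0.920/√352.02) / (0.920/√352.02 + 1.46/√32.00) = 0.04903/(0.04903 + 0.2581) = 0.1597.

0.1597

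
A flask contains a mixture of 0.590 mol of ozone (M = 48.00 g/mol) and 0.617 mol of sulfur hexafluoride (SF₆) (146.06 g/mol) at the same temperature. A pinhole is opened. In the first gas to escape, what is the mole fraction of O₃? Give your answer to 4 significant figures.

0.6252

Effusion rate of each component ∝ n_i/√M_i (partial pressure × 1/√M).
So x_O₃ in the escaping gas = (n_O₃/√M_O₃) / Σ(n_i/√M_i)
= (0.590/√48.00) / (0.590/√48.00 + 0.617/√146.06) = 0.08516/(0.08516 + 0.05105) = 0.6252.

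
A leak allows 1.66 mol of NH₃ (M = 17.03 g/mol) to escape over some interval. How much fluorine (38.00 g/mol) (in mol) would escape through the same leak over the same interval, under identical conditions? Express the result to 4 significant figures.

1.111 mol

Graham's law gives rate_F₂/rate_NH₃ = √(M_NH₃/M_F₂) = √(17.03/38.00) = √0.4482 = 0.6694.
So the amount for F₂ is 1.66 × 0.6694 = 1.111 mol.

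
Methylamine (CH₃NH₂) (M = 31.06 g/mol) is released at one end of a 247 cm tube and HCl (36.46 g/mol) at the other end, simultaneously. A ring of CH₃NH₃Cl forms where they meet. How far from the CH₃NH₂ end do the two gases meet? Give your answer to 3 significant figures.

The fronts meet when d_CH₃NH₂ + d_HCl = L with d_CH₃NH₂/d_HCl = √(M_HCl/M_CH₃NH₂) (Graham's law). Here √(M_HCl/M_CH₃NH₂) = √(36.46/31.06) = 1.083.
With d_CH₃NH₂ + d_HCl = 247 cm, d_HCl = 247/(1 + 1.083) = 118.6 cm.
d_CH₃NH₂ = 247 − 118.6 = 128 cm.

128 cm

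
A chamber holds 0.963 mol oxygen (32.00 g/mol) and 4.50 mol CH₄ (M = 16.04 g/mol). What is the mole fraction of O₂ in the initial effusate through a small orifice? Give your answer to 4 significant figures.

Rate_i ∝ x_i/√M_i (Graham's law weighted by mole fraction), so the effusate composition follows n_i/√M_i.
x_O₂(eff) = (n_O₂/√M_O₂) / (n_O₂/√M_O₂ + n_CH₄/√M_CH₄)
= (0.963/√32.00) / (0.963/√32.00 + 4.50/√16.04) = 0.1702/(0.1702 + 1.124) = 0.1316.

0.1316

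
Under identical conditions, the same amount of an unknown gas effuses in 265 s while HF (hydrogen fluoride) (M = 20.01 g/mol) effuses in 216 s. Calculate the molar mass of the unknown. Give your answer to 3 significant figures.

From Graham's law, t_X/t_HF = √(M_X/M_HF).
265/216 = 1.227 = √(M_X/20.01)
M_X = 20.01 × 1.227² = 20.01 × 1.505 = 30.1 g/mol

30.1 g/mol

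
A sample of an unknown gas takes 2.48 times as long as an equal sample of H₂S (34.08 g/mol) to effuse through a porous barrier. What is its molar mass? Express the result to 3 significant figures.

210 g/mol

Since effusion rate ∝ 1/√M, t_X/t_H₂S = √(M_X/M_H₂S).
2.48 = √(M_X/34.08)
M_X = 34.08 × 2.48² = 34.08 × 6.150 = 210 g/mol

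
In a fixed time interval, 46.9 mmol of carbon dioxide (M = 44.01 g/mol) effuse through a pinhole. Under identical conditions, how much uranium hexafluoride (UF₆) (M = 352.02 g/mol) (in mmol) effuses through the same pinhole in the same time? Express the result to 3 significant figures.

16.6 mmol

Using Graham's law: rate_UF₆/rate_CO₂ = √(M_CO₂/M_UF₆) = √(44.01/352.02) = √0.1250 = 0.3536.
So the amount for UF₆ is 46.9 × 0.3536 = 16.6 mmol.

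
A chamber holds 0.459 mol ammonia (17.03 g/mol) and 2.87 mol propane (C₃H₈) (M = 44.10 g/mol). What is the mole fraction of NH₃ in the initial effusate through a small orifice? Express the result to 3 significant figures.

Rate_i ∝ x_i/√M_i (Graham's law weighted by mole fraction), so the effusate composition follows n_i/√M_i.
So x_NH₃ in the escaping gas = (n_NH₃/√M_NH₃) / Σ(n_i/√M_i)
= (0.459/√17.03) / (0.459/√17.03 + 2.87/√44.10) = 0.1112/(0.1112 + 0.4322) = 0.205.

0.205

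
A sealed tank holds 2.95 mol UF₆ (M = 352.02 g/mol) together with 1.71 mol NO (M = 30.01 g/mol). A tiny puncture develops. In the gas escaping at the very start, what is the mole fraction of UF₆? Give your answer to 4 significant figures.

0.3350

Effusion rate of each component ∝ n_i/√M_i (partial pressure × 1/√M).
So x_UF₆ in the escaping gas = (n_UF₆/√M_UF₆) / Σ(n_i/√M_i)
= (2.95/√352.02) / (2.95/√352.02 + 1.71/√30.01) = 0.1572/(0.1572 + 0.3121) = 0.3350.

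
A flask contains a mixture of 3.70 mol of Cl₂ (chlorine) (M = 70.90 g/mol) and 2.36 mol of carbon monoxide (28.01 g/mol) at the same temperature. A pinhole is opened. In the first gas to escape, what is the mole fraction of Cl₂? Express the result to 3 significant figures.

0.496

Rate_i ∝ x_i/√M_i (Graham's law weighted by mole fraction), so the effusate composition follows n_i/√M_i.
x_Cl₂(eff) = (n_Cl₂/√M_Cl₂) / (n_Cl₂/√M_Cl₂ + n_CO/√M_CO)
= (3.70/√70.90) / (3.70/√70.90 + 2.36/√28.01) = 0.4394/(0.4394 + 0.4459) = 0.496.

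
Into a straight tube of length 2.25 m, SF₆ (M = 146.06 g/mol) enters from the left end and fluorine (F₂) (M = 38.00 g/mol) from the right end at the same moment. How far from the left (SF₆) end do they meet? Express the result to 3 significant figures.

In equal time, each gas travels a distance ∝ its rate ∝ 1/√M, so d_SF₆/d_F₂ = √(M_F₂/M_SF₆) = √(38.00/146.06) = 0.5101.
With d_SF₆ + d_F₂ = 2.25 m, d_F₂ = 2.25/(1 + 0.5101) = 1.490 m.
d_SF₆ = 2.25 − 1.490 = 0.760 m.

0.760 m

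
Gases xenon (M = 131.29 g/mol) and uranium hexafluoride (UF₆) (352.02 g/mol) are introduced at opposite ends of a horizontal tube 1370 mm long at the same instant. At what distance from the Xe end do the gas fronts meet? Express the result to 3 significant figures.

851 mm

Distances travelled in equal time are proportional to diffusion rates, so d_Xe/d_UF₆ = √(M_UF₆/M_Xe) = √(352.02/131.29) = 1.637.
With d_Xe + d_UF₆ = 1370 mm, d_UF₆ = 1370/(1 + 1.637) = 519.4 mm.
d_Xe = 1370 − 519.4 = 851 mm.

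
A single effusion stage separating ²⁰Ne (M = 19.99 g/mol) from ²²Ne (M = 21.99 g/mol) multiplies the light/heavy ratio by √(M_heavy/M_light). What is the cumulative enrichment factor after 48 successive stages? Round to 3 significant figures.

After 48 stages the ratio has grown by (√(21.99/19.99))^48 = (21.99/19.99)^(48/2).
= 1.10005^24 = 9.86.

9.86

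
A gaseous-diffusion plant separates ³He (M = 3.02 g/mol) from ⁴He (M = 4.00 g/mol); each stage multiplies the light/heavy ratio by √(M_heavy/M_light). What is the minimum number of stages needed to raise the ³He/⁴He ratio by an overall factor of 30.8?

Single-stage factor α = √(4.00/3.02), so ln α = ½ ln(1.32450) = 0.1405.
Need α^N ≥ 30.8 ⇒ N ≥ ln(30.8) / ln α = 3.428 / 0.1405 = 24.39.
Minimum whole number of stages: N = 25.

25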